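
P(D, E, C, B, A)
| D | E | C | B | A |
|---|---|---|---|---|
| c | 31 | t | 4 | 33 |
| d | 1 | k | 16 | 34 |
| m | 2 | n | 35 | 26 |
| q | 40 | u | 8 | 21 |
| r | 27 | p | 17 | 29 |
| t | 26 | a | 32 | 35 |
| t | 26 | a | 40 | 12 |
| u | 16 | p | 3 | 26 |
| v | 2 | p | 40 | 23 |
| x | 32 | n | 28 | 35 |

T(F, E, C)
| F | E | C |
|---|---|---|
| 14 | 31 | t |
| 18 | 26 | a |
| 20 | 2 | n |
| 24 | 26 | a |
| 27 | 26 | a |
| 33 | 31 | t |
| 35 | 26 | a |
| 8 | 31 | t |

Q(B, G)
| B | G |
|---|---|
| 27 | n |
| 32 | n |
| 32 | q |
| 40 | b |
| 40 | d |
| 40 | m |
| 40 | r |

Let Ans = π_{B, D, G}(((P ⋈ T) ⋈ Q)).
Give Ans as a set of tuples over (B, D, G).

{(32, t, n), (32, t, q), (40, t, b), (40, t, d), (40, t, m), (40, t, r)}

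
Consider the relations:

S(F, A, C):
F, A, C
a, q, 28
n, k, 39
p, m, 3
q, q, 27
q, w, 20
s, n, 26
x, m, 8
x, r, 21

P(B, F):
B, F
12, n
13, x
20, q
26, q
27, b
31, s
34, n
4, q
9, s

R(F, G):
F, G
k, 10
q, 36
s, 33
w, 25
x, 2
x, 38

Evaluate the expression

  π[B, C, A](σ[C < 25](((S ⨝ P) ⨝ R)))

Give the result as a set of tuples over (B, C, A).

Natural join on F: {(n, k, 39, 12), (n, k, 39, 34), (q, q, 27, 20), (q, q, 27, 26), (q, q, 27, 4), (q, w, 20, 20), (q, w, 20, 26), (q, w, 20, 4), (s, n, 26, 31), (s, n, 26, 9), (x, m, 8, 13), (x, r, 21, 13)}
Natural join on F: {(q, q, 27, 20, 36), (q, q, 27, 26, 36), (q, q, 27, 4, 36), (q, w, 20, 20, 36), (q, w, 20, 26, 36), (q, w, 20, 4, 36), (s, n, 26, 31, 33), (s, n, 26, 9, 33), (x, m, 8, 13, 2), (x, m, 8, 13, 38), (x, r, 21, 13, 2), (x, r, 21, 13, 38)}
Apply σ_{C < 25}; surviving tuples: {(q, w, 20, 20, 36), (q, w, 20, 26, 36), (q, w, 20, 4, 36), (x, m, 8, 13, 2), (x, m, 8, 13, 38), (x, r, 21, 13, 2), (x, r, 21, 13, 38)}
π[B, C, A]: project onto (B, C, A) (2 duplicate(s) eliminated) → {(13, 21, r), (13, 8, m), (20, 20, w), (26, 20, w), (4, 20, w)}

{(13, 21, r), (13, 8, m), (20, 20, w), (26, 20, w), (4, 20, w)}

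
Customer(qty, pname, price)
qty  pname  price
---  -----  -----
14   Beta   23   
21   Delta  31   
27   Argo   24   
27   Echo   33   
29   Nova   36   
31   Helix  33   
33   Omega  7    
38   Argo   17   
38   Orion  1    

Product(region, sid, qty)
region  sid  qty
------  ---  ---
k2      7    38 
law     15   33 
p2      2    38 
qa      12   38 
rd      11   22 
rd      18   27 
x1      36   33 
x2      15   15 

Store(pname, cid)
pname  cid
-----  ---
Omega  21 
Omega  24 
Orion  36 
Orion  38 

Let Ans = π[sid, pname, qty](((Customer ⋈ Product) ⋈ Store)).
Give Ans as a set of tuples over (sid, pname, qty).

{(12, Orion, 38), (15, Omega, 33), (2, Orion, 38), (36, Omega, 33), (7, Orion, 38)}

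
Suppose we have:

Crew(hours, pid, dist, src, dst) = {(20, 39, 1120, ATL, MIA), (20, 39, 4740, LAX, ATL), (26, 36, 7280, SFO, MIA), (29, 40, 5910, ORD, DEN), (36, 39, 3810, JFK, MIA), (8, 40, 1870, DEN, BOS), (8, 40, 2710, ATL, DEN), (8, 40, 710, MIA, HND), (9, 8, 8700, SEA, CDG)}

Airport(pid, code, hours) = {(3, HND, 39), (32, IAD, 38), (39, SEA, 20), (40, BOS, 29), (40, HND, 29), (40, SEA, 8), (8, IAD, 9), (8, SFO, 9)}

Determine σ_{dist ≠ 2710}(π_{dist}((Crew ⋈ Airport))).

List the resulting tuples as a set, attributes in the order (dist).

{1120, 1870, 4740, 5910, 710, 8700}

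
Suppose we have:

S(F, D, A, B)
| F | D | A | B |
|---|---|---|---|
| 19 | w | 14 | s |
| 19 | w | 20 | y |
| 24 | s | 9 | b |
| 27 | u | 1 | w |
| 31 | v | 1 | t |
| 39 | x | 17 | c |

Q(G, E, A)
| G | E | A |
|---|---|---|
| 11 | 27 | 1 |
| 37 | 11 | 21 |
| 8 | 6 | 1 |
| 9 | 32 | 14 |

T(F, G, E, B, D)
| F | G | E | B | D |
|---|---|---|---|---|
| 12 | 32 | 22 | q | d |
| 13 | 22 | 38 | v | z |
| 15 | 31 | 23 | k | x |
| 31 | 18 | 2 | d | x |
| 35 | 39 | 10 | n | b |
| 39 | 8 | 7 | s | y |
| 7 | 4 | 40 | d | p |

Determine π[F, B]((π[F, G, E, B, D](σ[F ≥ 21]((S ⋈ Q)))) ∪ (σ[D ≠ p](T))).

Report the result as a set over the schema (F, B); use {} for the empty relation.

{(12, q), (13, v), (15, k), (27, w), (31, d), (31, t), (35, n), (39, s)}

Natural join on A: {(19, w, 14, s, 9, 32), (27, u, 1, w, 11, 27), (27, u, 1, w, 8, 6), (31, v, 1, t, 11, 27), (31, v, 1, t, 8, 6)}
Apply σ_{F ≥ 21}; surviving tuples: {(27, u, 1, w, 11, 27), (27, u, 1, w, 8, 6), (31, v, 1, t, 11, 27), (31, v, 1, t, 8, 6)}
π[F, G, E, B, D]: project onto (F, G, E, B, D) → {(27, 11, 27, w, u), (27, 8, 6, w, u), (31, 11, 27, t, v), (31, 8, 6, t, v)}
Apply σ_{D ≠ p}; surviving tuples: {(12, 32, 22, q, d), (13, 22, 38, v, z), (15, 31, 23, k, x), (31, 18, 2, d, x), (35, 39, 10, n, b), (39, 8, 7, s, y)}
Taking the union: {(12, 32, 22, q, d), (13, 22, 38, v, z), (15, 31, 23, k, x), (27, 11, 27, w, u), (27, 8, 6, w, u), (31, 11, 27, t, v), (31, 18, 2, d, x), (31, 8, 6, t, v), (35, 39, 10, n, b), (39, 8, 7, s, y)}
π[F, B]: project onto (F, B) (2 duplicate(s) eliminated) → {(12, q), (13, v), (15, k), (27, w), (31, d), (31, t), (35, n), (39, s)}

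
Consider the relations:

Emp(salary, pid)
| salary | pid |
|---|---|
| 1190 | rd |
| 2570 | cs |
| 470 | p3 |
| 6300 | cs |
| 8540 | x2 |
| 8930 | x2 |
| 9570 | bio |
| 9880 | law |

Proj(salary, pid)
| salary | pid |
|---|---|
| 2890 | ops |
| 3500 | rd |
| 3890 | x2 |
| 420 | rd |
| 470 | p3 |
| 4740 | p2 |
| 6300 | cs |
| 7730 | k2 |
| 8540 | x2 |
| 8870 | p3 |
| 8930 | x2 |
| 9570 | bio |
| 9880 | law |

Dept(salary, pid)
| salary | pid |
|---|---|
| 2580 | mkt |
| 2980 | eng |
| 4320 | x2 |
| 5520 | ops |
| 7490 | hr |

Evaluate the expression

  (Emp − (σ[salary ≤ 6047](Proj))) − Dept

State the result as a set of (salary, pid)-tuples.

{(1190, rd), (2570, cs), (6300, cs), (8540, x2), (8930, x2), (9570, bio), (9880, law)}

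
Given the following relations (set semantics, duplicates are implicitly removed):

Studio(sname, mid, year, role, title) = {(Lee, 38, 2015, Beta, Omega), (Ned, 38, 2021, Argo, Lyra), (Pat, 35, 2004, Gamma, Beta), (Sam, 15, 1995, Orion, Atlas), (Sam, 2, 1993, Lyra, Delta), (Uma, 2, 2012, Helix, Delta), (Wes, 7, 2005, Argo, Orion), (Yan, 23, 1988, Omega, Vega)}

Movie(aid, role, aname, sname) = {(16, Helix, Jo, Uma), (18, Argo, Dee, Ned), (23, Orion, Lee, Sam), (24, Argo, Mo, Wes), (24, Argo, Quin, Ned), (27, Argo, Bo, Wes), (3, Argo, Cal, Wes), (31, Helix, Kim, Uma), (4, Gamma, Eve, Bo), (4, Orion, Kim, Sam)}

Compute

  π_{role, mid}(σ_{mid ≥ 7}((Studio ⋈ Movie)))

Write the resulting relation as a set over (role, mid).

Natural join on sname, role: {(Ned, 38, 2021, Argo, Lyra, 18, Dee), (Ned, 38, 2021, Argo, Lyra, 24, Quin), (Sam, 15, 1995, Orion, Atlas, 23, Lee), (Sam, 15, 1995, Orion, Atlas, 4, Kim), (Uma, 2, 2012, Helix, Delta, 16, Jo), (Uma, 2, 2012, Helix, Delta, 31, Kim), (Wes, 7, 2005, Argo, Orion, 24, Mo), (Wes, 7, 2005, Argo, Orion, 27, Bo), (Wes, 7, 2005, Argo, Orion, 3, Cal)}
Selection mid ≥ 7: {(Ned, 38, 2021, Argo, Lyra, 18, Dee), (Ned, 38, 2021, Argo, Lyra, 24, Quin), (Sam, 15, 1995, Orion, Atlas, 23, Lee), (Sam, 15, 1995, Orion, Atlas, 4, Kim), (Wes, 7, 2005, Argo, Orion, 24, Mo), (Wes, 7, 2005, Argo, Orion, 27, Bo), (Wes, 7, 2005, Argo, Orion, 3, Cal)}
Projecting to role, mid (4 duplicate(s) eliminated): {(Argo, 38), (Argo, 7), (Orion, 15)}

{(Argo, 38), (Argo, 7), (Orion, 15)}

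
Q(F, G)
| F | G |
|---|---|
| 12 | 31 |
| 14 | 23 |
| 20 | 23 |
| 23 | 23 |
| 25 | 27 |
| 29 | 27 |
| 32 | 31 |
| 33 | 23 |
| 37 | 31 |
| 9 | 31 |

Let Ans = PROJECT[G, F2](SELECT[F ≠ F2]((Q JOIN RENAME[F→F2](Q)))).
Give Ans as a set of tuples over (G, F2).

{(23, 14), (23, 20), (23, 23), (23, 33), (27, 25), (27, 29), (31, 12), (31, 32), (31, 37), (31, 9)}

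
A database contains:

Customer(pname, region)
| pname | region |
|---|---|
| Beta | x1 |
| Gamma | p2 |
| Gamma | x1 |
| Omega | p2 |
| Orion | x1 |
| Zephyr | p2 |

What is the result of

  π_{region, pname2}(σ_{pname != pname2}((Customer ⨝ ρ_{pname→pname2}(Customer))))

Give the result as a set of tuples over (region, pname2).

{(p2, Gamma), (p2, Omega), (p2, Zephyr), (x1, Beta), (x1, Gamma), (x1, Orion)}

ρ[pname→pname2]: schema becomes (pname2, region); tuples unchanged.
Natural join on region: {(Beta, x1, Beta), (Beta, x1, Gamma), (Beta, x1, Orion), (Gamma, p2, Gamma), (Gamma, p2, Omega), (Gamma, p2, Zephyr), (Gamma, x1, Beta), (Gamma, x1, Gamma), (Gamma, x1, Orion), (Omega, p2, Gamma), (Omega, p2, Omega), (Omega, p2, Zephyr), (Orion, x1, Beta), (Orion, x1, Gamma), (Orion, x1, Orion), (Zephyr, p2, Gamma), (Zephyr, p2, Omega), (Zephyr, p2, Zephyr)}
Apply σ_{pname != pname2}; surviving tuples: {(Beta, x1, Gamma), (Beta, x1, Orion), (Gamma, p2, Omega), (Gamma, p2, Zephyr), (Gamma, x1, Beta), (Gamma, x1, Orion), (Omega, p2, Gamma), (Omega, p2, Zephyr), (Orion, x1, Beta), (Orion, x1, Gamma), (Zephyr, p2, Gamma), (Zephyr, p2, Omega)}
π_{region, pname2} gives {(p2, Gamma), (p2, Omega), (p2, Zephyr), (x1, Beta), (x1, Gamma), (x1, Orion)} (6 duplicate(s) eliminated).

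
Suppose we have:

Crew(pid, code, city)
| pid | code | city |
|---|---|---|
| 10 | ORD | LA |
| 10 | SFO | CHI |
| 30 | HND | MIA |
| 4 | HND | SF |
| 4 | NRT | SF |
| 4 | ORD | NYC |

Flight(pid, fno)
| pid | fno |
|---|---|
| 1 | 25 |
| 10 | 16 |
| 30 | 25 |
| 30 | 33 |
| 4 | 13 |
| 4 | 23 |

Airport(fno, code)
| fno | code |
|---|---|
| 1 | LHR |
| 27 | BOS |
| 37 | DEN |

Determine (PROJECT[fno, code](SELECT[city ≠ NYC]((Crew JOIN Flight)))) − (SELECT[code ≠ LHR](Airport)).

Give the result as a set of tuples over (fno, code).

{(13, HND), (13, NRT), (16, ORD), (16, SFO), (23, HND), (23, NRT), (25, HND), (33, HND)}

Joining Crew and Flight on pid yields {(10, ORD, LA, 16), (10, SFO, CHI, 16), (30, HND, MIA, 25), (30, HND, MIA, 33), (4, HND, SF, 13), (4, HND, SF, 23), (4, NRT, SF, 13), (4, NRT, SF, 23), (4, ORD, NYC, 13), (4, ORD, NYC, 23)}.
Apply σ_{city ≠ NYC}; surviving tuples: {(10, ORD, LA, 16), (10, SFO, CHI, 16), (30, HND, MIA, 25), (30, HND, MIA, 33), (4, HND, SF, 13), (4, HND, SF, 23), (4, NRT, SF, 13), (4, NRT, SF, 23)}
π[fno, code]: project onto (fno, code) → {(13, HND), (13, NRT), (16, ORD), (16, SFO), (23, HND), (23, NRT), (25, HND), (33, HND)}
Apply σ_{code ≠ LHR}; surviving tuples: {(27, BOS), (37, DEN)}
Difference: {(13, HND), (13, NRT), (16, ORD), (16, SFO), (23, HND), (23, NRT), (25, HND), (33, HND)} with {(27, BOS), (37, DEN)} → {(13, HND), (13, NRT), (16, ORD), (16, SFO), (23, HND), (23, NRT), (25, HND), (33, HND)}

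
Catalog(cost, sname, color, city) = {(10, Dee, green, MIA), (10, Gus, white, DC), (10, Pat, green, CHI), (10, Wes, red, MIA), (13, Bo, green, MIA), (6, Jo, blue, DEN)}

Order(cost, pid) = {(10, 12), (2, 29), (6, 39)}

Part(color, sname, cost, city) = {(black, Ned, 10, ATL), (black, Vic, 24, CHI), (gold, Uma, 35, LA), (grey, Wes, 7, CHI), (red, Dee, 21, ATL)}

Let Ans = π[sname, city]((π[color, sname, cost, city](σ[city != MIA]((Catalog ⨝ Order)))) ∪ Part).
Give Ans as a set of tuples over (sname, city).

{(Dee, ATL), (Gus, DC), (Jo, DEN), (Ned, ATL), (Pat, CHI), (Uma, LA), (Vic, CHI), (Wes, CHI)}

Joining Catalog and Order on cost yields {(10, Dee, green, MIA, 12), (10, Gus, white, DC, 12), (10, Pat, green, CHI, 12), (10, Wes, red, MIA, 12), (6, Jo, blue, DEN, 39)}.
Filtering on city != MIA leaves {(10, Gus, white, DC, 12), (10, Pat, green, CHI, 12), (6, Jo, blue, DEN, 39)}.
π_{color, sname, cost, city} gives {(blue, Jo, 6, DEN), (green, Pat, 10, CHI), (white, Gus, 10, DC)}.
Set union of the two operands is {(black, Ned, 10, ATL), (black, Vic, 24, CHI), (blue, Jo, 6, DEN), (gold, Uma, 35, LA), (green, Pat, 10, CHI), (grey, Wes, 7, CHI), (red, Dee, 21, ATL), (white, Gus, 10, DC)}.
π_{sname, city} gives {(Dee, ATL), (Gus, DC), (Jo, DEN), (Ned, ATL), (Pat, CHI), (Uma, LA), (Vic, CHI), (Wes, CHI)}.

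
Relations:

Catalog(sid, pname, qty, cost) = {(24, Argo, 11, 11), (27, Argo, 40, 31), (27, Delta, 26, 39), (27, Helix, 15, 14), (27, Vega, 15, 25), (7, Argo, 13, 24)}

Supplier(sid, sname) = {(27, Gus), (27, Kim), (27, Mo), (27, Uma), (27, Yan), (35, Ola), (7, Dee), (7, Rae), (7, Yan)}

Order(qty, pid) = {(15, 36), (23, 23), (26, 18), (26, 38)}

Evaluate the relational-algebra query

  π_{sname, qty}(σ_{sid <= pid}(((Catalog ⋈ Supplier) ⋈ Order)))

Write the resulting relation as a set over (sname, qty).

Catalog ⋈ Supplier (natural join on sid): {(27, Argo, 40, 31, Gus), (27, Argo, 40, 31, Kim), (27, Argo, 40, 31, Mo), (27, Argo, 40, 31, Uma), (27, Argo, 40, 31, Yan), (27, Delta, 26, 39, Gus), (27, Delta, 26, 39, Kim), (27, Delta, 26, 39, Mo), (27, Delta, 26, 39, Uma), (27, Delta, 26, 39, Yan), (27, Helix, 15, 14, Gus), (27, Helix, 15, 14, Kim), (27, Helix, 15, 14, Mo), (27, Helix, 15, 14, Uma), (27, Helix, 15, 14, Yan), (27, Vega, 15, 25, Gus), (27, Vega, 15, 25, Kim), (27, Vega, 15, 25, Mo), (27, Vega, 15, 25, Uma), (27, Vega, 15, 25, Yan), (7, Argo, 13, 24, Dee), (7, Argo, 13, 24, Rae), (7, Argo, 13, 24, Yan)}
(Catalog ⋈ Supplier) ⋈ Order (natural join on qty): {(27, Delta, 26, 39, Gus, 18), (27, Delta, 26, 39, Gus, 38), (27, Delta, 26, 39, Kim, 18), (27, Delta, 26, 39, Kim, 38), (27, Delta, 26, 39, Mo, 18), (27, Delta, 26, 39, Mo, 38), (27, Delta, 26, 39, Uma, 18), (27, Delta, 26, 39, Uma, 38), (27, Delta, 26, 39, Yan, 18), (27, Delta, 26, 39, Yan, 38), (27, Helix, 15, 14, Gus, 36), (27, Helix, 15, 14, Kim, 36), (27, Helix, 15, 14, Mo, 36), (27, Helix, 15, 14, Uma, 36), (27, Helix, 15, 14, Yan, 36), (27, Vega, 15, 25, Gus, 36), (27, Vega, 15, 25, Kim, 36), (27, Vega, 15, 25, Mo, 36), (27, Vega, 15, 25, Uma, 36), (27, Vega, 15, 25, Yan, 36)}
Filtering on sid <= pid leaves {(27, Delta, 26, 39, Gus, 38), (27, Delta, 26, 39, Kim, 38), (27, Delta, 26, 39, Mo, 38), (27, Delta, 26, 39, Uma, 38), (27, Delta, 26, 39, Yan, 38), (27, Helix, 15, 14, Gus, 36), (27, Helix, 15, 14, Kim, 36), (27, Helix, 15, 14, Mo, 36), (27, Helix, 15, 14, Uma, 36), (27, Helix, 15, 14, Yan, 36), (27, Vega, 15, 25, Gus, 36), (27, Vega, 15, 25, Kim, 36), (27, Vega, 15, 25, Mo, 36), (27, Vega, 15, 25, Uma, 36), (27, Vega, 15, 25, Yan, 36)}.
Projecting to sname, qty (5 duplicate(s) eliminated): {(Gus, 15), (Gus, 26), (Kim, 15), (Kim, 26), (Mo, 15), (Mo, 26), (Uma, 15), (Uma, 26), (Yan, 15), (Yan, 26)}

{(Gus, 15), (Gus, 26), (Kim, 15), (Kim, 26), (Mo, 15), (Mo, 26), (Uma, 15), (Uma, 26), (Yan, 15), (Yan, 26)}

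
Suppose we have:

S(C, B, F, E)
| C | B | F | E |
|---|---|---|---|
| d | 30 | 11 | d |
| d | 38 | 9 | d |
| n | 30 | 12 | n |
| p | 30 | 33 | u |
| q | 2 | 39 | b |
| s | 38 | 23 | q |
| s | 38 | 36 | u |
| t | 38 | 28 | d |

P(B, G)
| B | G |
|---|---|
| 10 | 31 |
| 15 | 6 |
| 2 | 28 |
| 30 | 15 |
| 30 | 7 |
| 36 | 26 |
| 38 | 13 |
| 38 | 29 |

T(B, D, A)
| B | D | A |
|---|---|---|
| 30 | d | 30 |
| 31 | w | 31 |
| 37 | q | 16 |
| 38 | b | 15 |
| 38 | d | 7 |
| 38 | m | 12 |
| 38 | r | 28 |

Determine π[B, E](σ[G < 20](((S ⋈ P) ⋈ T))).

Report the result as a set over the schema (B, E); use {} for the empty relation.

{(30, d), (30, n), (30, u), (38, d), (38, q), (38, u)}

S ⋈ P (natural join on B): {(d, 30, 11, d, 15), (d, 30, 11, d, 7), (d, 38, 9, d, 13), (d, 38, 9, d, 29), (n, 30, 12, n, 15), (n, 30, 12, n, 7), (p, 30, 33, u, 15), (p, 30, 33, u, 7), (q, 2, 39, b, 28), (s, 38, 23, q, 13), (s, 38, 23, q, 29), (s, 38, 36, u, 13), (s, 38, 36, u, 29), (t, 38, 28, d, 13), (t, 38, 28, d, 29)}
(S ⋈ P) ⋈ T (natural join on B): {(d, 30, 11, d, 15, d, 30), (d, 30, 11, d, 7, d, 30), (d, 38, 9, d, 13, b, 15), (d, 38, 9, d, 13, d, 7), (d, 38, 9, d, 13, m, 12), (d, 38, 9, d, 13, r, 28), (d, 38, 9, d, 29, b, 15), (d, 38, 9, d, 29, d, 7), (d, 38, 9, d, 29, m, 12), (d, 38, 9, d, 29, r, 28), (n, 30, 12, n, 15, d, 30), (n, 30, 12, n, 7, d, 30), (p, 30, 33, u, 15, d, 30), (p, 30, 33, u, 7, d, 30), (s, 38, 23, q, 13, b, 15), (s, 38, 23, q, 13, d, 7), (s, 38, 23, q, 13, m, 12), (s, 38, 23, q, 13, r, 28), (s, 38, 23, q, 29, b, 15), (s, 38, 23, q, 29, d, 7), (s, 38, 23, q, 29, m, 12), (s, 38, 23, q, 29, r, 28), (s, 38, 36, u, 13, b, 15), (s, 38, 36, u, 13, d, 7), (s, 38, 36, u, 13, m, 12), (s, 38, 36, u, 13, r, 28), (s, 38, 36, u, 29, b, 15), (s, 38, 36, u, 29, d, 7), (s, 38, 36, u, 29, m, 12), (s, 38, 36, u, 29, r, 28), (t, 38, 28, d, 13, b, 15), (t, 38, 28, d, 13, d, 7), (t, 38, 28, d, 13, m, 12), (t, 38, 28, d, 13, r, 28), (t, 38, 28, d, 29, b, 15), (t, 38, 28, d, 29, d, 7), (t, 38, 28, d, 29, m, 12), (t, 38, 28, d, 29, r, 28)}
Apply σ_{G < 20}; surviving tuples: {(d, 30, 11, d, 15, d, 30), (d, 30, 11, d, 7, d, 30), (d, 38, 9, d, 13, b, 15), (d, 38, 9, d, 13, d, 7), (d, 38, 9, d, 13, m, 12), (d, 38, 9, d, 13, r, 28), (n, 30, 12, n, 15, d, 30), (n, 30, 12, n, 7, d, 30), (p, 30, 33, u, 15, d, 30), (p, 30, 33, u, 7, d, 30), (s, 38, 23, q, 13, b, 15), (s, 38, 23, q, 13, d, 7), (s, 38, 23, q, 13, m, 12), (s, 38, 23, q, 13, r, 28), (s, 38, 36, u, 13, b, 15), (s, 38, 36, u, 13, d, 7), (s, 38, 36, u, 13, m, 12), (s, 38, 36, u, 13, r, 28), (t, 38, 28, d, 13, b, 15), (t, 38, 28, d, 13, d, 7), (t, 38, 28, d, 13, m, 12), (t, 38, 28, d, 13, r, 28)}
π_{B, E} gives {(30, d), (30, n), (30, u), (38, d), (38, q), (38, u)} (16 duplicate(s) eliminated).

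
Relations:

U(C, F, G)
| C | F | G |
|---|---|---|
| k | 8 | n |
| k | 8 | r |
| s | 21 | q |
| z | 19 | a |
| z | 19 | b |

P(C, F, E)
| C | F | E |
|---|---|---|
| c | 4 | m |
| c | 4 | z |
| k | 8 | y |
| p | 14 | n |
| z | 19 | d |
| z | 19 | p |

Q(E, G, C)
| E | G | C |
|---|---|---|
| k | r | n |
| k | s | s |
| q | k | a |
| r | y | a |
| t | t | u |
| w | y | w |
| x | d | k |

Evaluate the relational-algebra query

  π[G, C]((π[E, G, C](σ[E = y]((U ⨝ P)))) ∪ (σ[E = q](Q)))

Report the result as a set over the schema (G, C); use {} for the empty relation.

{(k, a), (n, k), (r, k)}

Joining U and P on C, F yields {(k, 8, n, y), (k, 8, r, y), (z, 19, a, d), (z, 19, a, p), (z, 19, b, d), (z, 19, b, p)}.
σ[E = y]: keep tuples satisfying E = y → {(k, 8, n, y), (k, 8, r, y)}
Projecting to E, G, C: {(y, n, k), (y, r, k)}
σ[E = q]: keep tuples satisfying E = q → {(q, k, a)}
Set union of the two operands is {(q, k, a), (y, n, k), (y, r, k)}.
Projecting to G, C: {(k, a), (n, k), (r, k)}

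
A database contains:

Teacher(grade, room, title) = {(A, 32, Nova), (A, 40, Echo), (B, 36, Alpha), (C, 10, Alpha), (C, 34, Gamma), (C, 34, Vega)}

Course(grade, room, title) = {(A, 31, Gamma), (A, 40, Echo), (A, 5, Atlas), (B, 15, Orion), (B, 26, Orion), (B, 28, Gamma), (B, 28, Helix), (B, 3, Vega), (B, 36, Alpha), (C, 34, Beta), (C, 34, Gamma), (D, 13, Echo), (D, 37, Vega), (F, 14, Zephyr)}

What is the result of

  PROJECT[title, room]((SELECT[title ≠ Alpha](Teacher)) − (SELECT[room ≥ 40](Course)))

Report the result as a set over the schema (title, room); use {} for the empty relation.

σ[title ≠ Alpha]: keep tuples satisfying title ≠ Alpha → {(A, 32, Nova), (A, 40, Echo), (C, 34, Gamma), (C, 34, Vega)}
σ[room ≥ 40]: keep tuples satisfying room ≥ 40 → {(A, 40, Echo)}
Difference: {(A, 32, Nova), (A, 40, Echo), (C, 34, Gamma), (C, 34, Vega)} with {(A, 40, Echo)} → {(A, 32, Nova), (C, 34, Gamma), (C, 34, Vega)}
Keep only column(s) title, room: {(Gamma, 34), (Nova, 32), (Vega, 34)}

{(Gamma, 34), (Nova, 32), (Vega, 34)}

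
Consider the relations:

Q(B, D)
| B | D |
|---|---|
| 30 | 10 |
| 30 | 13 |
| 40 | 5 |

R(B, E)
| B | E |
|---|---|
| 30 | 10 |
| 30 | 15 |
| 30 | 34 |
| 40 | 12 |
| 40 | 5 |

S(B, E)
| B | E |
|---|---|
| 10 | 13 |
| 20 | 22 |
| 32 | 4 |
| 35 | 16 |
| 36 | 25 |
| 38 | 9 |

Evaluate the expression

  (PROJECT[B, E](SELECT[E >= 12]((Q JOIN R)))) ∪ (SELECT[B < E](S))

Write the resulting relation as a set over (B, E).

{(10, 13), (20, 22), (30, 15), (30, 34), (40, 12)}

Q ⋈ R (natural join on B): {(30, 10, 10), (30, 10, 15), (30, 10, 34), (30, 13, 10), (30, 13, 15), (30, 13, 34), (40, 5, 12), (40, 5, 5)}
Selection E >= 12: {(30, 10, 15), (30, 10, 34), (30, 13, 15), (30, 13, 34), (40, 5, 12)}
Projecting to B, E (2 duplicate(s) eliminated): {(30, 15), (30, 34), (40, 12)}
Selection B < E: {(10, 13), (20, 22)}
Set union of the two operands is {(10, 13), (20, 22), (30, 15), (30, 34), (40, 12)}.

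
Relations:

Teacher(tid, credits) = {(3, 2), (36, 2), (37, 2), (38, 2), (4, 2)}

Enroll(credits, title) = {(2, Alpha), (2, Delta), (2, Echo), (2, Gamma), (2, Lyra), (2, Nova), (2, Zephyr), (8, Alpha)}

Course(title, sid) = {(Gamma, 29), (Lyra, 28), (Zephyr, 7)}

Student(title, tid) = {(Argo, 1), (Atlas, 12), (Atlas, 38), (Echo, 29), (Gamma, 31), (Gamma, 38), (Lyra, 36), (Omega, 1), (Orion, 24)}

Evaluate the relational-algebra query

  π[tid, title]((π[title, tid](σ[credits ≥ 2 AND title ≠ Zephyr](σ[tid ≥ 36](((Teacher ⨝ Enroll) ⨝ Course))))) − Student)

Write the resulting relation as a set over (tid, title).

Teacher ⋈ Enroll (natural join on credits): {(3, 2, Alpha), (3, 2, Delta), (3, 2, Echo), (3, 2, Gamma), (3, 2, Lyra), (3, 2, Nova), (3, 2, Zephyr), (36, 2, Alpha), (36, 2, Delta), (36, 2, Echo), (36, 2, Gamma), (36, 2, Lyra), (36, 2, Nova), (36, 2, Zephyr), (37, 2, Alpha), (37, 2, Delta), (37, 2, Echo), (37, 2, Gamma), (37, 2, Lyra), (37, 2, Nova), (37, 2, Zephyr), (38, 2, Alpha), (38, 2, Delta), (38, 2, Echo), (38, 2, Gamma), (38, 2, Lyra), (38, 2, Nova), (38, 2, Zephyr), (4, 2, Alpha), (4, 2, Delta), (4, 2, Echo), (4, 2, Gamma), (4, 2, Lyra), (4, 2, Nova), (4, 2, Zephyr)}
(Teacher ⨝ Enroll) ⋈ Course (natural join on title): {(3, 2, Gamma, 29), (3, 2, Lyra, 28), (3, 2, Zephyr, 7), (36, 2, Gamma, 29), (36, 2, Lyra, 28), (36, 2, Zephyr, 7), (37, 2, Gamma, 29), (37, 2, Lyra, 28), (37, 2, Zephyr, 7), (38, 2, Gamma, 29), (38, 2, Lyra, 28), (38, 2, Zephyr, 7), (4, 2, Gamma, 29), (4, 2, Lyra, 28), (4, 2, Zephyr, 7)}
Filtering on tid ≥ 36 leaves {(36, 2, Gamma, 29), (36, 2, Lyra, 28), (36, 2, Zephyr, 7), (37, 2, Gamma, 29), (37, 2, Lyra, 28), (37, 2, Zephyr, 7), (38, 2, Gamma, 29), (38, 2, Lyra, 28), (38, 2, Zephyr, 7)}.
Filtering on credits ≥ 2 AND title ≠ Zephyr leaves {(36, 2, Gamma, 29), (36, 2, Lyra, 28), (37, 2, Gamma, 29), (37, 2, Lyra, 28), (38, 2, Gamma, 29), (38, 2, Lyra, 28)}.
π_{title, tid} gives {(Gamma, 36), (Gamma, 37), (Gamma, 38), (Lyra, 36), (Lyra, 37), (Lyra, 38)}.
Difference: {(Gamma, 36), (Gamma, 37), (Gamma, 38), (Lyra, 36), (Lyra, 37), (Lyra, 38)} with {(Argo, 1), (Atlas, 12), (Atlas, 38), (Echo, 29), (Gamma, 31), (Gamma, 38), (Lyra, 36), (Omega, 1), (Orion, 24)} → {(Gamma, 36), (Gamma, 37), (Lyra, 37), (Lyra, 38)}
π_{tid, title} gives {(36, Gamma), (37, Gamma), (37, Lyra), (38, Lyra)}.

{(36, Gamma), (37, Gamma), (37, Lyra), (38, Lyra)}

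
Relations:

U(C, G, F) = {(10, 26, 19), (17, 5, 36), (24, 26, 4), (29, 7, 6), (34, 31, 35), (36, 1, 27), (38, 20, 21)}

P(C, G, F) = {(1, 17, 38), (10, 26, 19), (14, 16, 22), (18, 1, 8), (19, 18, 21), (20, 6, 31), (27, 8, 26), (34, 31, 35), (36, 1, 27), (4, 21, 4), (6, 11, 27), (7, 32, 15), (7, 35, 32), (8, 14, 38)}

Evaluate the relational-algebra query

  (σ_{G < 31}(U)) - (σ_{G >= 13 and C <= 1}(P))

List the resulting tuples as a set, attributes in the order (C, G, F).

{(10, 26, 19), (17, 5, 36), (24, 26, 4), (29, 7, 6), (36, 1, 27), (38, 20, 21)}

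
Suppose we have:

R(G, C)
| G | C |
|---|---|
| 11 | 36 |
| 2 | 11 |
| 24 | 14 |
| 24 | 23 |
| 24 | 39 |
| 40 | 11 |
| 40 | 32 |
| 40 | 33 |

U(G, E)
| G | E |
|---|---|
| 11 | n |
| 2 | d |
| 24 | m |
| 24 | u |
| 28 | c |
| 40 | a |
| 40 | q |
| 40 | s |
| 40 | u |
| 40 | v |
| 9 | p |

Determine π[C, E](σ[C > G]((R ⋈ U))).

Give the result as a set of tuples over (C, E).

Natural join on G: {(11, 36, n), (2, 11, d), (24, 14, m), (24, 14, u), (24, 23, m), (24, 23, u), (24, 39, m), (24, 39, u), (40, 11, a), (40, 11, q), (40, 11, s), (40, 11, u), (40, 11, v), (40, 32, a), (40, 32, q), (40, 32, s), (40, 32, u), (40, 32, v), (40, 33, a), (40, 33, q), (40, 33, s), (40, 33, u), (40, 33, v)}
σ[C > G]: keep tuples satisfying C > G → {(11, 36, n), (2, 11, d), (24, 39, m), (24, 39, u)}
π[C, E]: project onto (C, E) → {(11, d), (36, n), (39, m), (39, u)}

{(11, d), (36, n), (39, m), (39, u)}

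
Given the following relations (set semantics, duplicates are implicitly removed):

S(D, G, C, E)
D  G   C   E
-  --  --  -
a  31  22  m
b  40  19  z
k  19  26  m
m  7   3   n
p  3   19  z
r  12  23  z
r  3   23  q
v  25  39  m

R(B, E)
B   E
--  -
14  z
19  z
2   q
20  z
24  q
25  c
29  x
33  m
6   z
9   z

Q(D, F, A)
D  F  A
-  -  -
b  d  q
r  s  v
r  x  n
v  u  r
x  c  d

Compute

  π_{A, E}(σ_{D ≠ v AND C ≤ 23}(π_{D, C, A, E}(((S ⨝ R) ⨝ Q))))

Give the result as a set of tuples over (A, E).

Natural join on E: {(a, 31, 22, m, 33), (b, 40, 19, z, 14), (b, 40, 19, z, 19), (b, 40, 19, z, 20), (b, 40, 19, z, 6), (b, 40, 19, z, 9), (k, 19, 26, m, 33), (p, 3, 19, z, 14), (p, 3, 19, z, 19), (p, 3, 19, z, 20), (p, 3, 19, z, 6), (p, 3, 19, z, 9), (r, 12, 23, z, 14), (r, 12, 23, z, 19), (r, 12, 23, z, 20), (r, 12, 23, z, 6), (r, 12, 23, z, 9), (r, 3, 23, q, 2), (r, 3, 23, q, 24), (v, 25, 39, m, 33)}
Natural join on D: {(b, 40, 19, z, 14, d, q), (b, 40, 19, z, 19, d, q), (b, 40, 19, z, 20, d, q), (b, 40, 19, z, 6, d, q), (b, 40, 19, z, 9, d, q), (r, 12, 23, z, 14, s, v), (r, 12, 23, z, 14, x, n), (r, 12, 23, z, 19, s, v), (r, 12, 23, z, 19, x, n), (r, 12, 23, z, 20, s, v), (r, 12, 23, z, 20, x, n), (r, 12, 23, z, 6, s, v), (r, 12, 23, z, 6, x, n), (r, 12, 23, z, 9, s, v), (r, 12, 23, z, 9, x, n), (r, 3, 23, q, 2, s, v), (r, 3, 23, q, 2, x, n), (r, 3, 23, q, 24, s, v), (r, 3, 23, q, 24, x, n), (v, 25, 39, m, 33, u, r)}
Projecting to D, C, A, E (14 duplicate(s) eliminated): {(b, 19, q, z), (r, 23, n, q), (r, 23, n, z), (r, 23, v, q), (r, 23, v, z), (v, 39, r, m)}
Apply σ_{D ≠ v AND C ≤ 23}; surviving tuples: {(b, 19, q, z), (r, 23, n, q), (r, 23, n, z), (r, 23, v, q), (r, 23, v, z)}
Projecting to A, E: {(n, q), (n, z), (q, z), (v, q), (v, z)}

{(n, q), (n, z), (q, z), (v, q), (v, z)}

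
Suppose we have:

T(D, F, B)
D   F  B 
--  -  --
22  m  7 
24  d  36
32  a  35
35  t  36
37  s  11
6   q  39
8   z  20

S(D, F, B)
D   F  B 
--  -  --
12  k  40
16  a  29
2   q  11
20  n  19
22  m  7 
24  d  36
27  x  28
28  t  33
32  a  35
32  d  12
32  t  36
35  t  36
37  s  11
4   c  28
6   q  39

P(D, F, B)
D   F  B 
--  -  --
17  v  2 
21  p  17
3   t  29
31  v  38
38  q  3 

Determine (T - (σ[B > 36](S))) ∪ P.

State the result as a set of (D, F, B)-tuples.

{(17, v, 2), (21, p, 17), (22, m, 7), (24, d, 36), (3, t, 29), (31, v, 38), (32, a, 35), (35, t, 36), (37, s, 11), (38, q, 3), (8, z, 20)}

Filtering on B > 36 leaves {(12, k, 40), (6, q, 39)}.
Set difference of the two operands is {(22, m, 7), (24, d, 36), (32, a, 35), (35, t, 36), (37, s, 11), (8, z, 20)}.
Set union of the two operands is {(17, v, 2), (21, p, 17), (22, m, 7), (24, d, 36), (3, t, 29), (31, v, 38), (32, a, 35), (35, t, 36), (37, s, 11), (38, q, 3), (8, z, 20)}.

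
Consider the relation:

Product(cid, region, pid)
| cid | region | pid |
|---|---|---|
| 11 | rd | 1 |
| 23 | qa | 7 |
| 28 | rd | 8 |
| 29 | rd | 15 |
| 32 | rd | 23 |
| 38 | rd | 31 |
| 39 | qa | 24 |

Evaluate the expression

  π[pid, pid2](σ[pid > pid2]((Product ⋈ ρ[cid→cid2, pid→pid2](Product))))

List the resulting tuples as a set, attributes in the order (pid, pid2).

{(15, 1), (15, 8), (23, 1), (23, 15), (23, 8), (24, 7), (31, 1), (31, 15), (31, 23), (31, 8), (8, 1)}

ρ[cid→cid2, pid→pid2]: schema becomes (cid2, region, pid2); tuples unchanged.
Natural join on region: {(11, rd, 1, 11, 1), (11, rd, 1, 28, 8), (11, rd, 1, 29, 15), (11, rd, 1, 32, 23), (11, rd, 1, 38, 31), (23, qa, 7, 23, 7), (23, qa, 7, 39, 24), (28, rd, 8, 11, 1), (28, rd, 8, 28, 8), (28, rd, 8, 29, 15), (28, rd, 8, 32, 23), (28, rd, 8, 38, 31), (29, rd, 15, 11, 1), (29, rd, 15, 28, 8), (29, rd, 15, 29, 15), (29, rd, 15, 32, 23), (29, rd, 15, 38, 31), (32, rd, 23, 11, 1), (32, rd, 23, 28, 8), (32, rd, 23, 29, 15), (32, rd, 23, 32, 23), (32, rd, 23, 38, 31), (38, rd, 31, 11, 1), (38, rd, 31, 28, 8), (38, rd, 31, 29, 15), (38, rd, 31, 32, 23), (38, rd, 31, 38, 31), (39, qa, 24, 23, 7), (39, qa, 24, 39, 24)}
Apply σ_{pid > pid2}; surviving tuples: {(28, rd, 8, 11, 1), (29, rd, 15, 11, 1), (29, rd, 15, 28, 8), (32, rd, 23, 11, 1), (32, rd, 23, 28, 8), (32, rd, 23, 29, 15), (38, rd, 31, 11, 1), (38, rd, 31, 28, 8), (38, rd, 31, 29, 15), (38, rd, 31, 32, 23), (39, qa, 24, 23, 7)}
π[pid, pid2]: project onto (pid, pid2) → {(15, 1), (15, 8), (23, 1), (23, 15), (23, 8), (24, 7), (31, 1), (31, 15), (31, 23), (31, 8), (8, 1)}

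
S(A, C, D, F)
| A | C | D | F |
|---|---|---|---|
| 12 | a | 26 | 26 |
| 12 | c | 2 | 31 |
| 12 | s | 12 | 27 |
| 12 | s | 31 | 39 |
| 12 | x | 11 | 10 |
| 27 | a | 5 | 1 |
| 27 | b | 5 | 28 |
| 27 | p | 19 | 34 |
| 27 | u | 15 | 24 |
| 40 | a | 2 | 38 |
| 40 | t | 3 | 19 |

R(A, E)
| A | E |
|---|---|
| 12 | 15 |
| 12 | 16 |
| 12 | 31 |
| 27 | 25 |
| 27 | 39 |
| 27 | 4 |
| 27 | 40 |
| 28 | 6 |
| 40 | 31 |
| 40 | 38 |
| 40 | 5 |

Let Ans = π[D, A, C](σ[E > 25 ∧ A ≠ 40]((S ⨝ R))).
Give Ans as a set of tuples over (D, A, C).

Joining S and R on A yields {(12, a, 26, 26, 15), (12, a, 26, 26, 16), (12, a, 26, 26, 31), (12, c, 2, 31, 15), (12, c, 2, 31, 16), (12, c, 2, 31, 31), (12, s, 12, 27, 15), (12, s, 12, 27, 16), (12, s, 12, 27, 31), (12, s, 31, 39, 15), (12, s, 31, 39, 16), (12, s, 31, 39, 31), (12, x, 11, 10, 15), (12, x, 11, 10, 16), (12, x, 11, 10, 31), (27, a, 5, 1, 25), (27, a, 5, 1, 39), (27, a, 5, 1, 4), (27, a, 5, 1, 40), (27, b, 5, 28, 25), (27, b, 5, 28, 39), (27, b, 5, 28, 4), (27, b, 5, 28, 40), (27, p, 19, 34, 25), (27, p, 19, 34, 39), (27, p, 19, 34, 4), (27, p, 19, 34, 40), (27, u, 15, 24, 25), (27, u, 15, 24, 39), (27, u, 15, 24, 4), (27, u, 15, 24, 40), (40, a, 2, 38, 31), (40, a, 2, 38, 38), (40, a, 2, 38, 5), (40, t, 3, 19, 31), (40, t, 3, 19, 38), (40, t, 3, 19, 5)}.
Filtering on E > 25 ∧ A ≠ 40 leaves {(12, a, 26, 26, 31), (12, c, 2, 31, 31), (12, s, 12, 27, 31), (12, s, 31, 39, 31), (12, x, 11, 10, 31), (27, a, 5, 1, 39), (27, a, 5, 1, 40), (27, b, 5, 28, 39), (27, b, 5, 28, 40), (27, p, 19, 34, 39), (27, p, 19, 34, 40), (27, u, 15, 24, 39), (27, u, 15, 24, 40)}.
Keep only column(s) D, A, C (4 duplicate(s) eliminated): {(11, 12, x), (12, 12, s), (15, 27, u), (19, 27, p), (2, 12, c), (26, 12, a), (31, 12, s), (5, 27, a), (5, 27, b)}

{(11, 12, x), (12, 12, s), (15, 27, u), (19, 27, p), (2, 12, c), (26, 12, a), (31, 12, s), (5, 27, a), (5, 27, b)}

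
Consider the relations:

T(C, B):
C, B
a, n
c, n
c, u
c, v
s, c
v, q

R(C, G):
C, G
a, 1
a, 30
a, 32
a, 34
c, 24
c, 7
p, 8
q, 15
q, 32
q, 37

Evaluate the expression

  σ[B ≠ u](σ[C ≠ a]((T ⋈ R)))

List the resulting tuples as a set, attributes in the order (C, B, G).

{(c, n, 24), (c, n, 7), (c, v, 24), (c, v, 7)}

Joining T and R on C yields {(a, n, 1), (a, n, 30), (a, n, 32), (a, n, 34), (c, n, 24), (c, n, 7), (c, u, 24), (c, u, 7), (c, v, 24), (c, v, 7)}.
Apply σ_{C ≠ a}; surviving tuples: {(c, n, 24), (c, n, 7), (c, u, 24), (c, u, 7), (c, v, 24), (c, v, 7)}
Apply σ_{B ≠ u}; surviving tuples: {(c, n, 24), (c, n, 7), (c, v, 24), (c, v, 7)}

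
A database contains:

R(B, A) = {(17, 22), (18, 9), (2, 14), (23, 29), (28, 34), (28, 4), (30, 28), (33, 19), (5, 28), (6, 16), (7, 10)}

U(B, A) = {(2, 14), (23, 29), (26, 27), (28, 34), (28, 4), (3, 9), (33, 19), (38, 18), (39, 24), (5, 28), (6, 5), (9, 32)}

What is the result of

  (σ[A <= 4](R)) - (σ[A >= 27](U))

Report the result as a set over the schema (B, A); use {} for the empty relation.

{(28, 4)}

Selection A <= 4: {(28, 4)}
Selection A >= 27: {(23, 29), (26, 27), (28, 34), (5, 28), (9, 32)}
Set difference of the two operands is {(28, 4)}.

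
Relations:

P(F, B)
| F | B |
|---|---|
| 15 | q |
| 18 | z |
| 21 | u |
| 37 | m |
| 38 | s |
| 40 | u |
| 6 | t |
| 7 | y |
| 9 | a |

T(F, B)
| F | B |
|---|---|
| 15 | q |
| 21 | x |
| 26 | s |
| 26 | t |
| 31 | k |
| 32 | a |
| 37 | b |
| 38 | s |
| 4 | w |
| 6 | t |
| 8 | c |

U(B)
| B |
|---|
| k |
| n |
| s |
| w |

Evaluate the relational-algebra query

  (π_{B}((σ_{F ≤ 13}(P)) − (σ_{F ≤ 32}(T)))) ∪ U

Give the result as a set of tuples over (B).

{a, k, n, s, w, y}

Apply σ_{F ≤ 13}; surviving tuples: {(6, t), (7, y), (9, a)}
Apply σ_{F ≤ 32}; surviving tuples: {(15, q), (21, x), (26, s), (26, t), (31, k), (32, a), (4, w), (6, t), (8, c)}
Difference: {(6, t), (7, y), (9, a)} with {(15, q), (21, x), (26, s), (26, t), (31, k), (32, a), (4, w), (6, t), (8, c)} → {(7, y), (9, a)}
π_{B} gives {a, y}.
Union: {a, y} with {k, n, s, w} → {a, k, n, s, w, y}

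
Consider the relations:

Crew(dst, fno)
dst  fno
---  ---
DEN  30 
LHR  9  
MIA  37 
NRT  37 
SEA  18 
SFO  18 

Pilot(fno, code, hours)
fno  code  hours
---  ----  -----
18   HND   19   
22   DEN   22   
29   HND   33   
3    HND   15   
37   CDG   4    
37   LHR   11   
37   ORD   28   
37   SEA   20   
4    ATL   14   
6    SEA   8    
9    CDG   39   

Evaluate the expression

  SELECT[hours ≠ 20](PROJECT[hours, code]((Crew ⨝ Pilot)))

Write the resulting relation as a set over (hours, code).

{(11, LHR), (19, HND), (28, ORD), (39, CDG), (4, CDG)}

Joining Crew and Pilot on fno yields {(LHR, 9, CDG, 39), (MIA, 37, CDG, 4), (MIA, 37, LHR, 11), (MIA, 37, ORD, 28), (MIA, 37, SEA, 20), (NRT, 37, CDG, 4), (NRT, 37, LHR, 11), (NRT, 37, ORD, 28), (NRT, 37, SEA, 20), (SEA, 18, HND, 19), (SFO, 18, HND, 19)}.
Keep only column(s) hours, code (5 duplicate(s) eliminated): {(11, LHR), (19, HND), (20, SEA), (28, ORD), (39, CDG), (4, CDG)}
σ[hours ≠ 20]: keep tuples satisfying hours ≠ 20 → {(11, LHR), (19, HND), (28, ORD), (39, CDG), (4, CDG)}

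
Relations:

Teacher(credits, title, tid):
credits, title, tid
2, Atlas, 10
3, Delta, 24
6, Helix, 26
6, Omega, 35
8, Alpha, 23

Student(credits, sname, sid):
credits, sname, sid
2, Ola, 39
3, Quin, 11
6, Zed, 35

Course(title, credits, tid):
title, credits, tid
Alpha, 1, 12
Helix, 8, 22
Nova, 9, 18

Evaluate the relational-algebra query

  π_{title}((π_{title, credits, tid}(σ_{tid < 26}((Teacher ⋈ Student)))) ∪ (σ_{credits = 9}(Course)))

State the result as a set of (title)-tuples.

{Atlas, Delta, Nova}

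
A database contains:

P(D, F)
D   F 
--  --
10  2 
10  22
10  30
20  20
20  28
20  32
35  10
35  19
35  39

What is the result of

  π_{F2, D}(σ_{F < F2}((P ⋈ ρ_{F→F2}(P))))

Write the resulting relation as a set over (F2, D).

ρ[F→F2]: schema becomes (D, F2); tuples unchanged.
Joining P and ρ_{F→F2}(P) on D yields {(10, 2, 2), (10, 2, 22), (10, 2, 30), (10, 22, 2), (10, 22, 22), (10, 22, 30), (10, 30, 2), (10, 30, 22), (10, 30, 30), (20, 20, 20), (20, 20, 28), (20, 20, 32), (20, 28, 20), (20, 28, 28), (20, 28, 32), (20, 32, 20), (20, 32, 28), (20, 32, 32), (35, 10, 10), (35, 10, 19), (35, 10, 39), (35, 19, 10), (35, 19, 19), (35, 19, 39), (35, 39, 10), (35, 39, 19), (35, 39, 39)}.
σ[F < F2]: keep tuples satisfying F < F2 → {(10, 2, 22), (10, 2, 30), (10, 22, 30), (20, 20, 28), (20, 20, 32), (20, 28, 32), (35, 10, 19), (35, 10, 39), (35, 19, 39)}
Keep only column(s) F2, D (3 duplicate(s) eliminated): {(19, 35), (22, 10), (28, 20), (30, 10), (32, 20), (39, 35)}

{(19, 35), (22, 10), (28, 20), (30, 10), (32, 20), (39, 35)}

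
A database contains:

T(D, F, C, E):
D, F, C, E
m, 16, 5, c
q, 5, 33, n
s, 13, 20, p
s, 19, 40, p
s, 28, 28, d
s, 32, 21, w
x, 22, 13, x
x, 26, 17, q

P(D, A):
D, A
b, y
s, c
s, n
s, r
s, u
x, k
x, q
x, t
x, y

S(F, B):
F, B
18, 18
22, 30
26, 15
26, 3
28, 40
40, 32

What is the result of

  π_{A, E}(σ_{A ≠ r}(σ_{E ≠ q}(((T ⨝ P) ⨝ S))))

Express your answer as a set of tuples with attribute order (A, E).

Natural join on D: {(s, 13, 20, p, c), (s, 13, 20, p, n), (s, 13, 20, p, r), (s, 13, 20, p, u), (s, 19, 40, p, c), (s, 19, 40, p, n), (s, 19, 40, p, r), (s, 19, 40, p, u), (s, 28, 28, d, c), (s, 28, 28, d, n), (s, 28, 28, d, r), (s, 28, 28, d, u), (s, 32, 21, w, c), (s, 32, 21, w, n), (s, 32, 21, w, r), (s, 32, 21, w, u), (x, 22, 13, x, k), (x, 22, 13, x, q), (x, 22, 13, x, t), (x, 22, 13, x, y), (x, 26, 17, q, k), (x, 26, 17, q, q), (x, 26, 17, q, t), (x, 26, 17, q, y)}
Natural join on F: {(s, 28, 28, d, c, 40), (s, 28, 28, d, n, 40), (s, 28, 28, d, r, 40), (s, 28, 28, d, u, 40), (x, 22, 13, x, k, 30), (x, 22, 13, x, q, 30), (x, 22, 13, x, t, 30), (x, 22, 13, x, y, 30), (x, 26, 17, q, k, 15), (x, 26, 17, q, k, 3), (x, 26, 17, q, q, 15), (x, 26, 17, q, q, 3), (x, 26, 17, q, t, 15), (x, 26, 17, q, t, 3), (x, 26, 17, q, y, 15), (x, 26, 17, q, y, 3)}
Apply σ_{E ≠ q}; surviving tuples: {(s, 28, 28, d, c, 40), (s, 28, 28, d, n, 40), (s, 28, 28, d, r, 40), (s, 28, 28, d, u, 40), (x, 22, 13, x, k, 30), (x, 22, 13, x, q, 30), (x, 22, 13, x, t, 30), (x, 22, 13, x, y, 30)}
Apply σ_{A ≠ r}; surviving tuples: {(s, 28, 28, d, c, 40), (s, 28, 28, d, n, 40), (s, 28, 28, d, u, 40), (x, 22, 13, x, k, 30), (x, 22, 13, x, q, 30), (x, 22, 13, x, t, 30), (x, 22, 13, x, y, 30)}
π_{A, E} gives {(c, d), (k, x), (n, d), (q, x), (t, x), (u, d), (y, x)}.

{(c, d), (k, x), (n, d), (q, x), (t, x), (u, d), (y, x)}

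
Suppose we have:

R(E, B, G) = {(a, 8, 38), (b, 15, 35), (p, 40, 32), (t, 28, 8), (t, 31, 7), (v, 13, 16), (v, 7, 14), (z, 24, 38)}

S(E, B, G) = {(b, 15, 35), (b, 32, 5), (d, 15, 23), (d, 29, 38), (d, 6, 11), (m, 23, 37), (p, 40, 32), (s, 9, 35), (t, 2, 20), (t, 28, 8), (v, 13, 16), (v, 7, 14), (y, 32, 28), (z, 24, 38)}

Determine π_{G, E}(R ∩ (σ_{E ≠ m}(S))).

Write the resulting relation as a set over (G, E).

Apply σ_{E ≠ m}; surviving tuples: {(b, 15, 35), (b, 32, 5), (d, 15, 23), (d, 29, 38), (d, 6, 11), (p, 40, 32), (s, 9, 35), (t, 2, 20), (t, 28, 8), (v, 13, 16), (v, 7, 14), (y, 32, 28), (z, 24, 38)}
Taking the intersection: {(b, 15, 35), (p, 40, 32), (t, 28, 8), (v, 13, 16), (v, 7, 14), (z, 24, 38)}
π_{G, E} gives {(14, v), (16, v), (32, p), (35, b), (38, z), (8, t)}.

{(14, v), (16, v), (32, p), (35, b), (38, z), (8, t)}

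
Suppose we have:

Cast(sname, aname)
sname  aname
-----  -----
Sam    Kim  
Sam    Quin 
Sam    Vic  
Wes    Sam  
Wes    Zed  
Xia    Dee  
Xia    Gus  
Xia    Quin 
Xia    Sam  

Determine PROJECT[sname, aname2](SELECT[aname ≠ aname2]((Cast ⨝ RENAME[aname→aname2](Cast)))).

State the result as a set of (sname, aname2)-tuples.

ρ[aname→aname2]: schema becomes (sname, aname2); tuples unchanged.
Natural join on sname: {(Sam, Kim, Kim), (Sam, Kim, Quin), (Sam, Kim, Vic), (Sam, Quin, Kim), (Sam, Quin, Quin), (Sam, Quin, Vic), (Sam, Vic, Kim), (Sam, Vic, Quin), (Sam, Vic, Vic), (Wes, Sam, Sam), (Wes, Sam, Zed), (Wes, Zed, Sam), (Wes, Zed, Zed), (Xia, Dee, Dee), (Xia, Dee, Gus), (Xia, Dee, Quin), (Xia, Dee, Sam), (Xia, Gus, Dee), (Xia, Gus, Gus), (Xia, Gus, Quin), (Xia, Gus, Sam), (Xia, Quin, Dee), (Xia, Quin, Gus), (Xia, Quin, Quin), (Xia, Quin, Sam), (Xia, Sam, Dee), (Xia, Sam, Gus), (Xia, Sam, Quin), (Xia, Sam, Sam)}
Selection aname ≠ aname2: {(Sam, Kim, Quin), (Sam, Kim, Vic), (Sam, Quin, Kim), (Sam, Quin, Vic), (Sam, Vic, Kim), (Sam, Vic, Quin), (Wes, Sam, Zed), (Wes, Zed, Sam), (Xia, Dee, Gus), (Xia, Dee, Quin), (Xia, Dee, Sam), (Xia, Gus, Dee), (Xia, Gus, Quin), (Xia, Gus, Sam), (Xia, Quin, Dee), (Xia, Quin, Gus), (Xia, Quin, Sam), (Xia, Sam, Dee), (Xia, Sam, Gus), (Xia, Sam, Quin)}
Keep only column(s) sname, aname2 (11 duplicate(s) eliminated): {(Sam, Kim), (Sam, Quin), (Sam, Vic), (Wes, Sam), (Wes, Zed), (Xia, Dee), (Xia, Gus), (Xia, Quin), (Xia, Sam)}

{(Sam, Kim), (Sam, Quin), (Sam, Vic), (Wes, Sam), (Wes, Zed), (Xia, Dee), (Xia, Gus), (Xia, Quin), (Xia, Sam)}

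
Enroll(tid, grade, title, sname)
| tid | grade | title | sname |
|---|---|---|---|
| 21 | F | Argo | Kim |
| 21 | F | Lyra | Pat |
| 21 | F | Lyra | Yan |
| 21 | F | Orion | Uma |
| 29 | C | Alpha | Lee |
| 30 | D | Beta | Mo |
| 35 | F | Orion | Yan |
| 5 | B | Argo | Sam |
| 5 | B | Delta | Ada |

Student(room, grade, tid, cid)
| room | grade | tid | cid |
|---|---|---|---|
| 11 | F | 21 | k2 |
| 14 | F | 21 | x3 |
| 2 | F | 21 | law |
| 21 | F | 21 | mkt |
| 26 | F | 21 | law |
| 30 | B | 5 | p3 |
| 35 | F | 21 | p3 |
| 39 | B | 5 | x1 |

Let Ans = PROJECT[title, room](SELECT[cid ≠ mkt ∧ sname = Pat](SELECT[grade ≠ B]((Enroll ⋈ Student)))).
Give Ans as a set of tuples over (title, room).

Natural join on tid, grade: {(21, F, Argo, Kim, 11, k2), (21, F, Argo, Kim, 14, x3), (21, F, Argo, Kim, 2, law), (21, F, Argo, Kim, 21, mkt), (21, F, Argo, Kim, 26, law), (21, F, Argo, Kim, 35, p3), (21, F, Lyra, Pat, 11, k2), (21, F, Lyra, Pat, 14, x3), (21, F, Lyra, Pat, 2, law), (21, F, Lyra, Pat, 21, mkt), (21, F, Lyra, Pat, 26, law), (21, F, Lyra, Pat, 35, p3), (21, F, Lyra, Yan, 11, k2), (21, F, Lyra, Yan, 14, x3), (21, F, Lyra, Yan, 2, law), (21, F, Lyra, Yan, 21, mkt), (21, F, Lyra, Yan, 26, law), (21, F, Lyra, Yan, 35, p3), (21, F, Orion, Uma, 11, k2), (21, F, Orion, Uma, 14, x3), (21, F, Orion, Uma, 2, law), (21, F, Orion, Uma, 21, mkt), (21, F, Orion, Uma, 26, law), (21, F, Orion, Uma, 35, p3), (5, B, Argo, Sam, 30, p3), (5, B, Argo, Sam, 39, x1), (5, B, Delta, Ada, 30, p3), (5, B, Delta, Ada, 39, x1)}
Apply σ_{grade ≠ B}; surviving tuples: {(21, F, Argo, Kim, 11, k2), (21, F, Argo, Kim, 14, x3), (21, F, Argo, Kim, 2, law), (21, F, Argo, Kim, 21, mkt), (21, F, Argo, Kim, 26, law), (21, F, Argo, Kim, 35, p3), (21, F, Lyra, Pat, 11, k2), (21, F, Lyra, Pat, 14, x3), (21, F, Lyra, Pat, 2, law), (21, F, Lyra, Pat, 21, mkt), (21, F, Lyra, Pat, 26, law), (21, F, Lyra, Pat, 35, p3), (21, F, Lyra, Yan, 11, k2), (21, F, Lyra, Yan, 14, x3), (21, F, Lyra, Yan, 2, law), (21, F, Lyra, Yan, 21, mkt), (21, F, Lyra, Yan, 26, law), (21, F, Lyra, Yan, 35, p3), (21, F, Orion, Uma, 11, k2), (21, F, Orion, Uma, 14, x3), (21, F, Orion, Uma, 2, law), (21, F, Orion, Uma, 21, mkt), (21, F, Orion, Uma, 26, law), (21, F, Orion, Uma, 35, p3)}
Apply σ_{cid ≠ mkt ∧ sname = Pat}; surviving tuples: {(21, F, Lyra, Pat, 11, k2), (21, F, Lyra, Pat, 14, x3), (21, F, Lyra, Pat, 2, law), (21, F, Lyra, Pat, 26, law), (21, F, Lyra, Pat, 35, p3)}
Projecting to title, room: {(Lyra, 11), (Lyra, 14), (Lyra, 2), (Lyra, 26), (Lyra, 35)}

{(Lyra, 11), (Lyra, 14), (Lyra, 2), (Lyra, 26), (Lyra, 35)}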